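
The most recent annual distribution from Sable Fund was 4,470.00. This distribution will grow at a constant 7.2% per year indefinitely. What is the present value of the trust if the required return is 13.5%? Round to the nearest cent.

D₁ = D₀ × (1 + g) = 4,470.00 × 1.072 = 4,791.8400
Growing perpetuity: P = D₁ / (r − g) = 4,791.8400 / (0.135 − 0.072) = 76,060.95

76060.95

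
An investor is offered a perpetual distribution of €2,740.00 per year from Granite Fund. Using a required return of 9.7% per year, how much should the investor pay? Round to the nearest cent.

Level perpetuity: PV = C / r = €2,740.00 / 0.097 = €28,247.42

€28247.42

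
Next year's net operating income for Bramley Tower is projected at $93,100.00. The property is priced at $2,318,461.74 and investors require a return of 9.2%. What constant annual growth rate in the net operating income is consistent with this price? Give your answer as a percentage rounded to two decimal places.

P = D₁/(r−g) ⇒ g = r − D₁/P = 0.092 − $93,100.00/$2,318,461.74 = 0.051844

5.18%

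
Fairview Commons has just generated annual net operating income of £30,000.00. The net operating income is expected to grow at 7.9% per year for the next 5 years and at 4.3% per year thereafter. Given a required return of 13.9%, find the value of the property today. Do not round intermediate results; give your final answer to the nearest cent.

D_1 = 32370.00000
D_2 = 34927.23000
D_3 = 37686.48117
D_4 = 40663.71318
D_5 = 43876.14652
Terminal value at year 5: TV = D_5×(1+g_2)/(r−g_2) = 45762.82082/0.096 = 476696.05025
P_0 = D_1/(1+r)^1 + D_2/(1+r)^2 + D_3/(1+r)^3 + D_4/(1+r)^4 + D_5/(1+r)^5 + TV/(1+r)^5
    = 28419.66637 + 26922.58123 + 25504.35921 + 24160.84600 + 22888.10609 + 248669.73591 = 376565.29480

£376565.29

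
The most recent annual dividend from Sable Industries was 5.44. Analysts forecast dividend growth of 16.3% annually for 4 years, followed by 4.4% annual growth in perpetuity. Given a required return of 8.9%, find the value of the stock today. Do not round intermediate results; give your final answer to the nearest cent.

189.89

D_1 = 6.32672
D_2 = 7.35798
D_3 = 8.55733
D_4 = 9.95217
Terminal value at year 4: TV = D_4×(1+g_2)/(r−g_2) = 10.39006/0.045 = 230.89033
P_0 = D_1/(1+r)^1 + D_2/(1+r)^2 + D_3/(1+r)^3 + D_4/(1+r)^4 + TV/(1+r)^4
    = 5.80966 + 6.20444 + 6.62605 + 7.07630 + 164.17016 = 189.88661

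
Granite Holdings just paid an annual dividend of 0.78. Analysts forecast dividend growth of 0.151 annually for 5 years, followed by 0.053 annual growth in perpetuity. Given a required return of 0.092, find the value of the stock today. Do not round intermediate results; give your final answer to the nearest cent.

D_1 = 0.89778
D_2 = 1.03334
D_3 = 1.18938
D_4 = 1.36898
D_5 = 1.57569
Terminal value at year 5: TV = D_5×(1+g_2)/(r−g_2) = 1.65920/0.039 = 42.54367
P_0 = D_1/(1+r)^1 + D_2/(1+r)^2 + D_3/(1+r)^3 + D_4/(1+r)^4 + D_5/(1+r)^5 + TV/(1+r)^5
    = 0.82214 + 0.86656 + 0.91338 + 0.96273 + 1.01475 + 27.39818 = 31.97775

31.98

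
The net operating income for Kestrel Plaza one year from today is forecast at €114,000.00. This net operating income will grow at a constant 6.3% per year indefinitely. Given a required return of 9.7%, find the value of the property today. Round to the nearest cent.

Growing perpetuity: P = D₁ / (r − g) = €114,000.0000 / (0.097 − 0.063) = €3,352,941.18

€3352941.18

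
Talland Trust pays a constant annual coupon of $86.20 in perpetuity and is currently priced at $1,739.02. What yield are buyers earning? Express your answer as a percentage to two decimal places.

4.96%

P = C/r ⇒ r = C/P = $86.20/$1,739.02 = 0.049568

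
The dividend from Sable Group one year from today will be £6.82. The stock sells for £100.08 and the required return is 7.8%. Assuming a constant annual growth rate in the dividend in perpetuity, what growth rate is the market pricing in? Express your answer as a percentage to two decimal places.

0.99%

P = D₁/(r−g) ⇒ g = r − D₁/P = 0.078 − £6.82/£100.08 = 0.009855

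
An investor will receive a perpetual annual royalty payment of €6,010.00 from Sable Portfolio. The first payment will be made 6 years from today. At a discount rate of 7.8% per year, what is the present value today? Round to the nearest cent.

€52928.07

Value at end of year 5: C / r = €6,010.00 / 0.078 = €77,051.2821
Discount to today: PV = €77,051.2821 / (1 + 0.078)^5 = €77,051.2821 / 1.455773 = €52,928.07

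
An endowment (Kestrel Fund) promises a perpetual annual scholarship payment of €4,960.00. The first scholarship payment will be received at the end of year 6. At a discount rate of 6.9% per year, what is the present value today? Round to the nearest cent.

Value at end of year 5: C / r = €4,960.00 / 0.069 = €71,884.0580
Discount to today: PV = €71,884.0580 / (1 + 0.069)^5 = €71,884.0580 / 1.396010 = €51,492.51

€51492.51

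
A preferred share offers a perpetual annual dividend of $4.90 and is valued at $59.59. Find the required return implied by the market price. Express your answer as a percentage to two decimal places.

P = C/r ⇒ r = C/P = $4.90/$59.59 = 0.082229

8.22%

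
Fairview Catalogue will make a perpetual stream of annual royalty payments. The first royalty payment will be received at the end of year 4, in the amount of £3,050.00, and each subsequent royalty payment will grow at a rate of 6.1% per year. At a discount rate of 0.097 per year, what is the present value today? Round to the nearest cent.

Value at end of year 3: C₁ / (r − g) = £3,050.00 / (0.097 − 0.061) = £84,722.2222
Discount to today: PV = £84,722.2222 / (1 + 0.097)^3 = £84,722.2222 / 1.320140 = £64,176.71

£64176.71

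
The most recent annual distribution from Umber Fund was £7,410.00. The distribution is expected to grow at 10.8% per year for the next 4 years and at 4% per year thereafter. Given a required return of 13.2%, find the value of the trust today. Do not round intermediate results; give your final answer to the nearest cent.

£104986.12

D_1 = 8210.28000
D_2 = 9096.99024
D_3 = 10079.46519
D_4 = 11168.04743
Terminal value at year 4: TV = D_4×(1+g_2)/(r−g_2) = 11614.76932/0.092 = 126247.49264
P_0 = D_1/(1+r)^1 + D_2/(1+r)^2 + D_3/(1+r)^3 + D_4/(1+r)^4 + TV/(1+r)^4
    = 7252.89753 + 7099.12585 + 6948.61435 + 6801.29390 + 76884.19191 = 104986.12353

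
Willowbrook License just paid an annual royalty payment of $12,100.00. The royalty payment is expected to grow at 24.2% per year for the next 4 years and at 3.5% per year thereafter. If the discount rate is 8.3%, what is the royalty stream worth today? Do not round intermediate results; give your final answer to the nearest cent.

D_1 = 15028.20000
D_2 = 18665.02440
D_3 = 23181.96030
D_4 = 28791.99470
Terminal value at year 4: TV = D_4×(1+g_2)/(r−g_2) = 29799.71451/0.048 = 620827.38569
P_0 = D_1/(1+r)^1 + D_2/(1+r)^2 + D_3/(1+r)^3 + D_4/(1+r)^4 + TV/(1+r)^4
    = 13876.45429 + 15913.71767 + 18250.08065 + 20929.45537 + 451291.38139 = 520261.08937

$520261.09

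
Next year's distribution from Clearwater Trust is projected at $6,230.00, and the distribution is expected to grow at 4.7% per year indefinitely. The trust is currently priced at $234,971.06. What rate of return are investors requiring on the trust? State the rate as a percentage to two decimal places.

7.35%

P = D₁/(r − g) ⇒ r = D₁/P + g = $6,230.0000/$234,971.06 + 0.047 = 0.026514 + 0.047 = 0.073514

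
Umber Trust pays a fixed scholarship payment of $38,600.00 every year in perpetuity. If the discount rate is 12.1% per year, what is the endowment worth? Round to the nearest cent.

$319008.26

Level perpetuity: PV = C / r = $38,600.00 / 0.121 = $319,008.26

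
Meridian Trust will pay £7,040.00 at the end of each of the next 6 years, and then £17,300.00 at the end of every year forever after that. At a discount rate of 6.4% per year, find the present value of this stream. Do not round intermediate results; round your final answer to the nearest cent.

£220488.64

PV of 6-year annuity: £7,040.00 × [1 − (1+0.064)^−6] / 0.064 = 34187.13355
Perpetuity value at year 6: £17,300.00 / 0.064 = 270312.50000
PV of perpetuity: 270312.50000 / (1+0.064)^6 = 186301.50419
Total PV = 34187.13355 + 186301.50419 = 220488.63775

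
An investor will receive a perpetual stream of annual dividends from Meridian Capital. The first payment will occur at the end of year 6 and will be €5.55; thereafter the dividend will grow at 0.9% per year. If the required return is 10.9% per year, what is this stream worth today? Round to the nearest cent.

€33.09

Value at end of year 5: C₁ / (r − g) = €5.55 / (0.109 − 0.009) = €55.5000
Discount to today: PV = €55.5000 / (1 + 0.109)^5 = €55.5000 / 1.677481 = €33.09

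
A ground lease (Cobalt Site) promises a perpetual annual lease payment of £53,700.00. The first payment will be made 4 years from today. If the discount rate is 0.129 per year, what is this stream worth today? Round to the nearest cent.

Value at end of year 3: C / r = £53,700.00 / 0.129 = £416,279.0698
Discount to today: PV = £416,279.0698 / (1 + 0.129)^3 = £416,279.0698 / 1.439070 = £289,269.57

£289269.57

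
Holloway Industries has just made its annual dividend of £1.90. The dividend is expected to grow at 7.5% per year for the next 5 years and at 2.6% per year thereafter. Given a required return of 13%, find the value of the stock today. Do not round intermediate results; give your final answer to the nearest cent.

£22.81

D_1 = 2.04250
D_2 = 2.19569
D_3 = 2.36036
D_4 = 2.53739
D_5 = 2.72770
Terminal value at year 5: TV = D_5×(1+g_2)/(r−g_2) = 2.79862/0.104 = 26.90977
P_0 = D_1/(1+r)^1 + D_2/(1+r)^2 + D_3/(1+r)^3 + D_4/(1+r)^4 + D_5/(1+r)^5 + TV/(1+r)^5
    = 1.80752 + 1.71955 + 1.63585 + 1.55623 + 1.48048 + 14.60554 = 22.80518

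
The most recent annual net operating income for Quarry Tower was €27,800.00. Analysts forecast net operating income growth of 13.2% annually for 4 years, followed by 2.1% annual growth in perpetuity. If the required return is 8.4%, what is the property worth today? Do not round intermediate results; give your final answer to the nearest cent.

€659862.12

D_1 = 31469.60000
D_2 = 35623.58720
D_3 = 40325.90071
D_4 = 45648.91960
Terminal value at year 4: TV = D_4×(1+g_2)/(r−g_2) = 46607.54692/0.063 = 739802.33200
P_0 = D_1/(1+r)^1 + D_2/(1+r)^2 + D_3/(1+r)^3 + D_4/(1+r)^4 + TV/(1+r)^4
    = 29030.99631 + 30316.50168 + 31658.92980 + 33060.80123 + 535794.88979 = 659862.11881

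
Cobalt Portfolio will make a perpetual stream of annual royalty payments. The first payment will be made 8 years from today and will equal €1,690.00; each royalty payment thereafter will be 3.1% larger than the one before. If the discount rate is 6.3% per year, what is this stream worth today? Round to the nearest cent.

Value at end of year 7: C₁ / (r − g) = €1,690.00 / (0.063 − 0.031) = €52,812.5000
Discount to today: PV = €52,812.5000 / (1 + 0.063)^7 = €52,812.5000 / 1.533673 = €34,435.30

€34435.30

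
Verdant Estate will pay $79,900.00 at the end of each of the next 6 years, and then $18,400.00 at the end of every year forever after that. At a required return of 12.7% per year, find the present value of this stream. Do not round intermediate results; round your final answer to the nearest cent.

$392798.94

PV of 6-year annuity: $79,900.00 × [1 − (1+0.127)^−6] / 0.127 = 322090.60280
Perpetuity value at year 6: $18,400.00 / 0.127 = 144881.88976
PV of perpetuity: 144881.88976 / (1+0.127)^6 = 70708.33418
Total PV = 322090.60280 + 70708.33418 = 392798.93698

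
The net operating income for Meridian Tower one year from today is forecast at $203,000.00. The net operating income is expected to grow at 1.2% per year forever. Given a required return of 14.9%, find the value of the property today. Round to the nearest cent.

Growing perpetuity: P = D₁ / (r − g) = $203,000.0000 / (0.149 − 0.012) = $1,481,751.82

$1481751.82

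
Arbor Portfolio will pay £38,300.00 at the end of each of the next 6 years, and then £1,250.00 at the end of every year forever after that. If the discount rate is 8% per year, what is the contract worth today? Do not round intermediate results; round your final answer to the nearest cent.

£186902.69

PV of 6-year annuity: £38,300.00 × [1 − (1+0.08)^−6] / 0.08 = 177056.29113
Perpetuity value at year 6: £1,250.00 / 0.08 = 15625.00000
PV of perpetuity: 15625.00000 / (1+0.08)^6 = 9846.40042
Total PV = 177056.29113 + 9846.40042 = 186902.69155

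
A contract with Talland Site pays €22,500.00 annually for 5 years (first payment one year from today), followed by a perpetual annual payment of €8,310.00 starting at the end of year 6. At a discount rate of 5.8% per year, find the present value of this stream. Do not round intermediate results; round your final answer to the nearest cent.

€203375.93

PV of 5-year annuity: €22,500.00 × [1 − (1+0.058)^−5] / 0.058 = 95296.08955
Perpetuity value at year 5: €8,310.00 / 0.058 = 143275.86207
PV of perpetuity: 143275.86207 / (1+0.058)^5 = 108079.83966
Total PV = 95296.08955 + 108079.83966 = 203375.92921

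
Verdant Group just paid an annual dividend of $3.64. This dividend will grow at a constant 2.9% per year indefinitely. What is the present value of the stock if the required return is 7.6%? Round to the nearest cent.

D₁ = D₀ × (1 + g) = $3.64 × 1.029 = $3.7456
Growing perpetuity: P = D₁ / (r − g) = $3.7456 / (0.076 − 0.029) = $79.69

$79.69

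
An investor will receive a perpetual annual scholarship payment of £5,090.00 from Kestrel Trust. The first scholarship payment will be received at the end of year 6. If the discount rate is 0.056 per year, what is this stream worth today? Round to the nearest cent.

£69216.58

Value at end of year 5: C / r = £5,090.00 / 0.056 = £90,892.8571
Discount to today: PV = £90,892.8571 / (1 + 0.056)^5 = £90,892.8571 / 1.313166 = £69,216.58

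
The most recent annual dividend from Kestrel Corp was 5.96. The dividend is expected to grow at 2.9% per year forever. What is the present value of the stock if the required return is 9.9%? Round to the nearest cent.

D₁ = D₀ × (1 + g) = 5.96 × 1.029 = 6.1328
Growing perpetuity: P = D₁ / (r − g) = 6.1328 / (0.099 − 0.029) = 87.61

87.61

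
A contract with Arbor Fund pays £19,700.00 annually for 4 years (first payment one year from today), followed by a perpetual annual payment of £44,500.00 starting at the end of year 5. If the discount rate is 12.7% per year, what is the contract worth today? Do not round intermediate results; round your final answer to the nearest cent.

£276164.63

PV of 4-year annuity: £19,700.00 × [1 − (1+0.127)^−4] / 0.127 = 58964.22416
Perpetuity value at year 4: £44,500.00 / 0.127 = 350393.70079
PV of perpetuity: 350393.70079 / (1+0.127)^4 = 217200.40256
Total PV = 58964.22416 + 217200.40256 = 276164.62672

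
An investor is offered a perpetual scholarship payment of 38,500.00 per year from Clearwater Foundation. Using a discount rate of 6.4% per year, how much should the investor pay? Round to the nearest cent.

601562.50

Level perpetuity: PV = C / r = 38,500.00 / 0.064 = 601,562.50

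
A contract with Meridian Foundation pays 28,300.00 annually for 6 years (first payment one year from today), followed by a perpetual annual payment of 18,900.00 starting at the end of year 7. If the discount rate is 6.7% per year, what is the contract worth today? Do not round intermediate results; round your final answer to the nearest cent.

PV of 6-year annuity: 28,300.00 × [1 − (1+0.067)^−6] / 0.067 = 136151.49154
Perpetuity value at year 6: 18,900.00 / 0.067 = 282089.55224
PV of perpetuity: 282089.55224 / (1+0.067)^6 = 191161.52432
Total PV = 136151.49154 + 191161.52432 = 327313.01586

327313.02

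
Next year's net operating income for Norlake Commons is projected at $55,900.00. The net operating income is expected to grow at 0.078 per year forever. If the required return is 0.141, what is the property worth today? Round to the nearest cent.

$887301.59

Growing perpetuity: P = D₁ / (r − g) = $55,900.0000 / (0.141 − 0.078) = $887,301.59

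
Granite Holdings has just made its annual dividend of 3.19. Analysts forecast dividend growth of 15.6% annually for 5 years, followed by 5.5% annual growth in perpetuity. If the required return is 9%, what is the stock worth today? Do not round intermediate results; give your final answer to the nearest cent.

148.10

D_1 = 3.68764
D_2 = 4.26291
D_3 = 4.92793
D_4 = 5.69668
D_5 = 6.58537
Terminal value at year 5: TV = D_5×(1+g_2)/(r−g_2) = 6.94756/0.035 = 198.50172
P_0 = D_1/(1+r)^1 + D_2/(1+r)^2 + D_3/(1+r)^3 + D_4/(1+r)^4 + D_5/(1+r)^5 + TV/(1+r)^5
    = 3.38316 + 3.58801 + 3.80526 + 4.03567 + 4.28004 + 129.01250 = 148.10463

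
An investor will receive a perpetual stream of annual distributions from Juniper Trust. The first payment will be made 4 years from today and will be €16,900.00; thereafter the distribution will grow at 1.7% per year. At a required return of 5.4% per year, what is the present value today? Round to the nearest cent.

Value at end of year 3: C₁ / (r − g) = €16,900.00 / (0.054 − 0.017) = €456,756.7568
Discount to today: PV = €456,756.7568 / (1 + 0.054)^3 = €456,756.7568 / 1.170905 = €390,088.50

€390088.50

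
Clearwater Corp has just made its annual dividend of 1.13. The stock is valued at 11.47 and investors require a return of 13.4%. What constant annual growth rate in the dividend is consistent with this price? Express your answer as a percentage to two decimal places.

P = D₀(1+g)/(r−g) ⇒ P(r−g) = D₀(1+g) ⇒ g(P+D₀) = P·r − D₀
g = (P·r − D₀)/(P + D₀) = (11.47×0.134 − 1.13) / (11.47 + 1.13) = 0.032300

3.23%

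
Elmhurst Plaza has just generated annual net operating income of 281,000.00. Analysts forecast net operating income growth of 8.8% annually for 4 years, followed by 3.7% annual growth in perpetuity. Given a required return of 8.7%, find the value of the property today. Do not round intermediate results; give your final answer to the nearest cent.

6976003.05

D_1 = 305728.00000
D_2 = 332632.06400
D_3 = 361903.68563
D_4 = 393751.20997
Terminal value at year 4: TV = D_4×(1+g_2)/(r−g_2) = 408320.00474/0.05 = 8166400.09473
P_0 = D_1/(1+r)^1 + D_2/(1+r)^2 + D_3/(1+r)^3 + D_4/(1+r)^4 + TV/(1+r)^4
    = 281258.50966 + 281517.25714 + 281776.24266 + 282035.46643 + 5849415.57376 = 6976003.04964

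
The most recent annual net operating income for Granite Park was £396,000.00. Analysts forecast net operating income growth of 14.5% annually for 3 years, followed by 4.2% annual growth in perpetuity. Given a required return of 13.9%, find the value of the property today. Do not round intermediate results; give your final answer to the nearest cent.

D_1 = 453420.00000
D_2 = 519165.90000
D_3 = 594444.95550
Terminal value at year 3: TV = D_3×(1+g_2)/(r−g_2) = 619411.64363/0.097 = 6385687.04774
P_0 = D_1/(1+r)^1 + D_2/(1+r)^2 + D_3/(1+r)^3 + TV/(1+r)^3
    = 398086.04039 + 400183.06957 + 402291.14544 + 4321519.31497 = 5522079.57037

£5522079.57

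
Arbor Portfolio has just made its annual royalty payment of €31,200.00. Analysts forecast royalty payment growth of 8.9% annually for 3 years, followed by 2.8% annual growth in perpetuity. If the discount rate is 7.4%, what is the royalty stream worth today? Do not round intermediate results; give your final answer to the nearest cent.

€823115.53

D_1 = 33976.80000
D_2 = 37000.73520
D_3 = 40293.80063
Terminal value at year 3: TV = D_3×(1+g_2)/(r−g_2) = 41422.02705/0.046 = 900478.84892
P_0 = D_1/(1+r)^1 + D_2/(1+r)^2 + D_3/(1+r)^3 + TV/(1+r)^3
    = 31635.75419 + 32077.59433 + 32525.60543 + 726876.57344 = 823115.52739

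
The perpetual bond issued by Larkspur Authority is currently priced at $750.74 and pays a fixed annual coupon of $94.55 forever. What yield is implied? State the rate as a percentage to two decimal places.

12.59%

P = C/r ⇒ r = C/P = $94.55/$750.74 = 0.125942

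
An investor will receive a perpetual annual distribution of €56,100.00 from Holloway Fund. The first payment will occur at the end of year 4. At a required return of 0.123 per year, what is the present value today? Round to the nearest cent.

€322046.42

Value at end of year 3: C / r = €56,100.00 / 0.123 = €456,097.5610
Discount to today: PV = €456,097.5610 / (1 + 0.123)^3 = €456,097.5610 / 1.416248 = €322,046.42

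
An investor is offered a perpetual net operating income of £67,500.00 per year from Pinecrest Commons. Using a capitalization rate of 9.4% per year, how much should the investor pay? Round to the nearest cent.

Level perpetuity: PV = C / r = £67,500.00 / 0.094 = £718,085.11

£718085.11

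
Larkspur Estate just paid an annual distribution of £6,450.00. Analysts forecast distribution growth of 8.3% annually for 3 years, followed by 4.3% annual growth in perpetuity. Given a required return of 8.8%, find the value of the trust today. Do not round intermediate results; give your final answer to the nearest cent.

£166617.74

D_1 = 6985.35000
D_2 = 7565.13405
D_3 = 8193.04018
Terminal value at year 3: TV = D_3×(1+g_2)/(r−g_2) = 8545.34090/0.045 = 189896.46453
P_0 = D_1/(1+r)^1 + D_2/(1+r)^2 + D_3/(1+r)^3 + TV/(1+r)^3
    = 6420.35846 + 6390.85313 + 6361.48340 + 147445.04864 = 166617.74363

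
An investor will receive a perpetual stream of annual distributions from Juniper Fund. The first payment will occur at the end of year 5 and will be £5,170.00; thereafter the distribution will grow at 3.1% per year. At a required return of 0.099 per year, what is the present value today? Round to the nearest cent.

£52118.37

Value at end of year 4: C₁ / (r − g) = £5,170.00 / (0.099 − 0.031) = £76,029.4118
Discount to today: PV = £76,029.4118 / (1 + 0.099)^4 = £76,029.4118 / 1.458783 = £52,118.37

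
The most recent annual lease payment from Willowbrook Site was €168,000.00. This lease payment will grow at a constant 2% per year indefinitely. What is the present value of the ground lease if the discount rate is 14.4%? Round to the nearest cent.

€1381935.48

D₁ = D₀ × (1 + g) = €168,000.00 × 1.02 = €171,360.0000
Growing perpetuity: P = D₁ / (r − g) = €171,360.0000 / (0.144 − 0.02) = €1,381,935.48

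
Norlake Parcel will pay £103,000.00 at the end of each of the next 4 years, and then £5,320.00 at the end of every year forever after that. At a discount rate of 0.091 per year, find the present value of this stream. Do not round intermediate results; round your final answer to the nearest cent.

£374224.01

PV of 4-year annuity: £103,000.00 × [1 − (1+0.091)^−4] / 0.091 = 332960.02155
Perpetuity value at year 4: £5,320.00 / 0.091 = 58461.53846
PV of perpetuity: 58461.53846 / (1+0.091)^4 = 41263.99172
Total PV = 332960.02155 + 41263.99172 = 374224.01327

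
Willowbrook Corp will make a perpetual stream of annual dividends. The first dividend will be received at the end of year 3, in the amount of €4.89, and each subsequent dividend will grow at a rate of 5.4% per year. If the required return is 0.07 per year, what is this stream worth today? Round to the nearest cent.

€266.94

Value at end of year 2: C₁ / (r − g) = €4.89 / (0.07 − 0.054) = €305.6250
Discount to today: PV = €305.6250 / (1 + 0.07)^2 = €305.6250 / 1.144900 = €266.94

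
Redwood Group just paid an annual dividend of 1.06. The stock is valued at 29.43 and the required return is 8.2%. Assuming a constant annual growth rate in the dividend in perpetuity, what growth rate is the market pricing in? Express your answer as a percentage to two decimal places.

P = D₀(1+g)/(r−g) ⇒ P(r−g) = D₀(1+g) ⇒ g(P+D₀) = P·r − D₀
g = (P·r − D₀)/(P + D₀) = (29.43×0.082 − 1.06) / (29.43 + 1.06) = 0.044384

4.44%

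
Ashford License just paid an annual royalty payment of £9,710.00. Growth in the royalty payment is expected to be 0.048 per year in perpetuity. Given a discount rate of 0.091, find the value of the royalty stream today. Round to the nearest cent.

D₁ = D₀ × (1 + g) = £9,710.00 × 1.048 = £10,176.0800
Growing perpetuity: P = D₁ / (r − g) = £10,176.0800 / (0.091 − 0.048) = £236,653.02

£236653.02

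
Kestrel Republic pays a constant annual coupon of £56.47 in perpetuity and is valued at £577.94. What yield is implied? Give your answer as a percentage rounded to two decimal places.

P = C/r ⇒ r = C/P = £56.47/£577.94 = 0.097709

9.77%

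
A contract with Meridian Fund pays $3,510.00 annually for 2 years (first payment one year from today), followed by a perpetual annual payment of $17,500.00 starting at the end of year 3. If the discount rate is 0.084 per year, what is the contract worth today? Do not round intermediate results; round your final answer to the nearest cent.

$183521.61

PV of 2-year annuity: $3,510.00 × [1 − (1+0.084)^−2] / 0.084 = 6225.09906
Perpetuity value at year 2: $17,500.00 / 0.084 = 208333.33333
PV of perpetuity: 208333.33333 / (1+0.084)^2 = 177296.51466
Total PV = 6225.09906 + 177296.51466 = 183521.61372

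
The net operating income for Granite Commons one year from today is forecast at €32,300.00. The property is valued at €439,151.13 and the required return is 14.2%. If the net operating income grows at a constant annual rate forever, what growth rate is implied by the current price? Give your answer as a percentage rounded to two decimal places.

6.84%

P = D₁/(r−g) ⇒ g = r − D₁/P = 0.142 − €32,300.00/€439,151.13 = 0.068449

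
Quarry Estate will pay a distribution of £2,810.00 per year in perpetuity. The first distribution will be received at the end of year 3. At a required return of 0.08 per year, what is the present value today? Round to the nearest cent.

£30114.03

Value at end of year 2: C / r = £2,810.00 / 0.08 = £35,125.0000
Discount to today: PV = £35,125.0000 / (1 + 0.08)^2 = £35,125.0000 / 1.166400 = £30,114.03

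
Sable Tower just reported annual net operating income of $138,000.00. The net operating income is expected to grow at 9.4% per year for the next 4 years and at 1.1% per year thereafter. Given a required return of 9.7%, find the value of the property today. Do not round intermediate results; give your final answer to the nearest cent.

D_1 = 150972.00000
D_2 = 165163.36800
D_3 = 180688.72459
D_4 = 197673.46470
Terminal value at year 4: TV = D_4×(1+g_2)/(r−g_2) = 199847.87282/0.086 = 2323812.47460
P_0 = D_1/(1+r)^1 + D_2/(1+r)^2 + D_3/(1+r)^3 + D_4/(1+r)^4 + TV/(1+r)^4
    = 137622.60711 + 137246.24629 + 136870.91471 + 136496.60957 + 1604628.74736 = 2152865.12504

$2152865.13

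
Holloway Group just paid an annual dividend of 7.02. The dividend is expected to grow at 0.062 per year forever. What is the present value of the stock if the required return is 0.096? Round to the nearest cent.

219.27

D₁ = D₀ × (1 + g) = 7.02 × 1.062 = 7.4552
Growing perpetuity: P = D₁ / (r − g) = 7.4552 / (0.096 − 0.062) = 219.27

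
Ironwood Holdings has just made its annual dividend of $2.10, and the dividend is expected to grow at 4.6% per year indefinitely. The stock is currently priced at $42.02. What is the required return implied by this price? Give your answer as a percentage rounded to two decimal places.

D₁ = $2.10 × 1.046 = $2.1966
P = D₁/(r − g) ⇒ r = D₁/P + g = $2.1966/$42.02 + 0.046 = 0.052275 + 0.046 = 0.098275

9.83%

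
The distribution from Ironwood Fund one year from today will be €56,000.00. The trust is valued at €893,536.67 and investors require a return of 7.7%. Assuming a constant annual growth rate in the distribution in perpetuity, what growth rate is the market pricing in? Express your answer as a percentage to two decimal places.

1.43%

P = D₁/(r−g) ⇒ g = r − D₁/P = 0.077 − €56,000.00/€893,536.67 = 0.014328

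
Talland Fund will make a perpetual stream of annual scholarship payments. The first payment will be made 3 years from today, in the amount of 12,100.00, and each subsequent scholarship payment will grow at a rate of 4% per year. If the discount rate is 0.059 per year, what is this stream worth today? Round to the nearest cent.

Value at end of year 2: C₁ / (r − g) = 12,100.00 / (0.059 − 0.04) = 636,842.1053
Discount to today: PV = 636,842.1053 / (1 + 0.059)^2 = 636,842.1053 / 1.121481 = 567,858.13

567858.13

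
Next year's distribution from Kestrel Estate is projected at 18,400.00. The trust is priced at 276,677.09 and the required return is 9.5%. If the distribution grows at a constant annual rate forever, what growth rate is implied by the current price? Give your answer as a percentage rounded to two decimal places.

P = D₁/(r−g) ⇒ g = r − D₁/P = 0.095 − 18,400.00/276,677.09 = 0.028496

2.85%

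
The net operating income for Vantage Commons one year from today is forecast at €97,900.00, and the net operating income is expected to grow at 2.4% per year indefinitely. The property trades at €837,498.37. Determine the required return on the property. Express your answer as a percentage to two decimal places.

14.09%

P = D₁/(r − g) ⇒ r = D₁/P + g = €97,900.0000/€837,498.37 + 0.024 = 0.116896 + 0.024 = 0.140896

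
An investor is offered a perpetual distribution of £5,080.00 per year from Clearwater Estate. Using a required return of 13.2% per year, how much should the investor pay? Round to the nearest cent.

£38484.85

Level perpetuity: PV = C / r = £5,080.00 / 0.132 = £38,484.85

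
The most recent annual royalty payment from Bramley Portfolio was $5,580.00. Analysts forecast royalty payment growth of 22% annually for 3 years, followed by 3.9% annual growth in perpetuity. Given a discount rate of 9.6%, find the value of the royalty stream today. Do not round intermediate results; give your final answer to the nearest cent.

$161110.38

D_1 = 6807.60000
D_2 = 8305.27200
D_3 = 10132.43184
Terminal value at year 3: TV = D_3×(1+g_2)/(r−g_2) = 10527.59668/0.057 = 184694.67863
P_0 = D_1/(1+r)^1 + D_2/(1+r)^2 + D_3/(1+r)^3 + TV/(1+r)^3
    = 6211.31387 + 6914.05376 + 7696.30072 + 140288.70956 = 161110.37790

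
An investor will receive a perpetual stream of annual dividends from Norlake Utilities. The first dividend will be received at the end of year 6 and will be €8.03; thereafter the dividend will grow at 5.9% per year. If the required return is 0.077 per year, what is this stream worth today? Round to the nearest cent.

Value at end of year 5: C₁ / (r − g) = €8.03 / (0.077 − 0.059) = €446.1111
Discount to today: PV = €446.1111 / (1 + 0.077)^5 = €446.1111 / 1.449034 = €307.87

€307.87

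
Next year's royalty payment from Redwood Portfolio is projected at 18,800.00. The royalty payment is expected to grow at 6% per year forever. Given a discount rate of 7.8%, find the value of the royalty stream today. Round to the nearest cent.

1044444.44

Growing perpetuity: P = D₁ / (r − g) = 18,800.0000 / (0.078 − 0.06) = 1,044,444.44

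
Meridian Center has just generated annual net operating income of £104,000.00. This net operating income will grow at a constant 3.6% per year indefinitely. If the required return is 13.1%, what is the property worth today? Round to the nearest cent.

D₁ = D₀ × (1 + g) = £104,000.00 × 1.036 = £107,744.0000
Growing perpetuity: P = D₁ / (r − g) = £107,744.0000 / (0.131 − 0.036) = £1,134,147.37

£1134147.37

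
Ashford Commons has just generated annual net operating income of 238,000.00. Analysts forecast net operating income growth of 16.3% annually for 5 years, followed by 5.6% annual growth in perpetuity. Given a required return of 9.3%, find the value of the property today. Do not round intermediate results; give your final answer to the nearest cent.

D_1 = 276794.00000
D_2 = 321911.42200
D_3 = 374382.98379
D_4 = 435407.41014
D_5 = 506378.81800
Terminal value at year 5: TV = D_5×(1+g_2)/(r−g_2) = 534736.03180/0.037 = 14452325.18390
P_0 = D_1/(1+r)^1 + D_2/(1+r)^2 + D_3/(1+r)^3 + D_4/(1+r)^4 + D_5/(1+r)^5 + TV/(1+r)^5
    = 253242.45197 + 269461.09024 + 286718.43363 + 305081.00486 + 324619.58705 + 9264818.48454 = 10703941.05228

10703941.05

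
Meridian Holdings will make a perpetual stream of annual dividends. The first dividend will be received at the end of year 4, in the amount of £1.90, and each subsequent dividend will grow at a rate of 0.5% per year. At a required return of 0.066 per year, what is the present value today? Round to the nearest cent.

£25.71

Value at end of year 3: C₁ / (r − g) = £1.90 / (0.066 − 0.005) = £31.1475
Discount to today: PV = £31.1475 / (1 + 0.066)^3 = £31.1475 / 1.211355 = £25.71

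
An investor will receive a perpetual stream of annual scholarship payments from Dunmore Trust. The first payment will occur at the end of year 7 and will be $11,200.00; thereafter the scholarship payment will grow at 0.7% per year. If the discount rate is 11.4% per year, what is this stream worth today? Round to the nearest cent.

$54767.52

Value at end of year 6: C₁ / (r − g) = $11,200.00 / (0.114 − 0.007) = $104,672.8972
Discount to today: PV = $104,672.8972 / (1 + 0.114)^6 = $104,672.8972 / 1.911222 = $54,767.52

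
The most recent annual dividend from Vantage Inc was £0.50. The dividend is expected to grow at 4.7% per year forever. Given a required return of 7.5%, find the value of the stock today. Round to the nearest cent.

£18.70

D₁ = D₀ × (1 + g) = £0.50 × 1.047 = £0.5235
Growing perpetuity: P = D₁ / (r − g) = £0.5235 / (0.075 − 0.047) = £18.70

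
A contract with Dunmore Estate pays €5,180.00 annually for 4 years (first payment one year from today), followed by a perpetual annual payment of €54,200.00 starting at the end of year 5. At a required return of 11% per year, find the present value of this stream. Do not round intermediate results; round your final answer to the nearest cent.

PV of 4-year annuity: €5,180.00 × [1 − (1+0.11)^−4] / 0.11 = 16070.66867
Perpetuity value at year 4: €54,200.00 / 0.11 = 492727.27273
PV of perpetuity: 492727.27273 / (1+0.11)^4 = 324574.71635
Total PV = 16070.66867 + 324574.71635 = 340645.38502

€340645.39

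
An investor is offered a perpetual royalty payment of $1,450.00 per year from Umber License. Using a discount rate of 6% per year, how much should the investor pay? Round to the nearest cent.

$24166.67

Level perpetuity: PV = C / r = $1,450.00 / 0.06 = $24,166.67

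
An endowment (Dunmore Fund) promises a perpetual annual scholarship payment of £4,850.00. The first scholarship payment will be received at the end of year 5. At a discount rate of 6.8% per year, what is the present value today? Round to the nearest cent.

Value at end of year 4: C / r = £4,850.00 / 0.068 = £71,323.5294
Discount to today: PV = £71,323.5294 / (1 + 0.068)^4 = £71,323.5294 / 1.301023 = £54,821.11

£54821.11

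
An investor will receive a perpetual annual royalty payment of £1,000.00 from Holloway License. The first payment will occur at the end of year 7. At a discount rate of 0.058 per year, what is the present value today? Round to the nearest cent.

£12293.00

Value at end of year 6: C / r = £1,000.00 / 0.058 = £17,241.3793
Discount to today: PV = £17,241.3793 / (1 + 0.058)^6 = £17,241.3793 / 1.402536 = £12,293.00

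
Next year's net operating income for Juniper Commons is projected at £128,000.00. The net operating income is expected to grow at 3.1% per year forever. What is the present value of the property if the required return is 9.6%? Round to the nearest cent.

Growing perpetuity: P = D₁ / (r − g) = £128,000.0000 / (0.096 − 0.031) = £1,969,230.77

£1969230.77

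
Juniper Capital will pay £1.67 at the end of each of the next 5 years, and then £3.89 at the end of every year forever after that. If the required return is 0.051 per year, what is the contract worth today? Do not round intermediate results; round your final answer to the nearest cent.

PV of 5-year annuity: £1.67 × [1 − (1+0.051)^−5] / 0.051 = 7.21028
Perpetuity value at year 5: £3.89 / 0.051 = 76.27451
PV of perpetuity: 76.27451 / (1+0.051)^5 = 59.47930
Total PV = 7.21028 + 59.47930 = 66.68958

£66.69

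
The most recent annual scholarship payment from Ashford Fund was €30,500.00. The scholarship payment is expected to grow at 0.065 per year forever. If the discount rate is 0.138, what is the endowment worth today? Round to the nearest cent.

D₁ = D₀ × (1 + g) = €30,500.00 × 1.065 = €32,482.5000
Growing perpetuity: P = D₁ / (r − g) = €32,482.5000 / (0.138 − 0.065) = €444,965.75

€444965.75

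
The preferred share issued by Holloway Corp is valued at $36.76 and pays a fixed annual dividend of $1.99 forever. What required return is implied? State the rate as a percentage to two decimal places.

P = C/r ⇒ r = C/P = $1.99/$36.76 = 0.054135

5.41%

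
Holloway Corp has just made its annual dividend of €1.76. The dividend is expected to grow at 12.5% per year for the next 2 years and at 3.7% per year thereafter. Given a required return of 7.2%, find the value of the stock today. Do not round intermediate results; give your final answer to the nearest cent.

€61.22

D_1 = 1.98000
D_2 = 2.22750
Terminal value at year 2: TV = D_2×(1+g_2)/(r−g_2) = 2.30992/0.035 = 65.99764
P_0 = D_1/(1+r)^1 + D_2/(1+r)^2 + TV/(1+r)^2
    = 1.84701 + 1.93833 + 57.43000 = 61.21535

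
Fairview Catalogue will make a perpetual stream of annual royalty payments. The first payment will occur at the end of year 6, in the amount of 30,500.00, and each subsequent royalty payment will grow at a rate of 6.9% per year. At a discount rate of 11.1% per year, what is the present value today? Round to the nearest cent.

429022.68

Value at end of year 5: C₁ / (r − g) = 30,500.00 / (0.111 − 0.069) = 726,190.4762
Discount to today: PV = 726,190.4762 / (1 + 0.111)^5 = 726,190.4762 / 1.692662 = 429,022.68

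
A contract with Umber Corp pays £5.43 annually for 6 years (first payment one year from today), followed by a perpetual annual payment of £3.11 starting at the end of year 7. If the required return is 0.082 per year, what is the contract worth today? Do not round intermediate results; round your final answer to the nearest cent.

PV of 6-year annuity: £5.43 × [1 − (1+0.082)^−6] / 0.082 = 24.95066
Perpetuity value at year 6: £3.11 / 0.082 = 37.92683
PV of perpetuity: 37.92683 / (1+0.082)^6 = 23.63649
Total PV = 24.95066 + 23.63649 = 48.58715

£48.59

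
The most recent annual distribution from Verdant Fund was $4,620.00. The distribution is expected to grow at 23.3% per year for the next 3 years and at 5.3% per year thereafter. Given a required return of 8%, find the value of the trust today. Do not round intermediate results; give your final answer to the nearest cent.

$286288.14

D_1 = 5696.46000
D_2 = 7023.73518
D_3 = 8660.26548
Terminal value at year 3: TV = D_3×(1+g_2)/(r−g_2) = 9119.25955/0.027 = 337750.35360
P_0 = D_1/(1+r)^1 + D_2/(1+r)^2 + D_3/(1+r)^3 + TV/(1+r)^3
    = 5274.50000 + 6021.72083 + 6874.79795 + 268117.12010 = 286288.13889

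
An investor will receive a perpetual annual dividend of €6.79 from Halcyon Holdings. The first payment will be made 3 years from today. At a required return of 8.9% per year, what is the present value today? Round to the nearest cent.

€64.33

Value at end of year 2: C / r = €6.79 / 0.089 = €76.2921
Discount to today: PV = €76.2921 / (1 + 0.089)^2 = €76.2921 / 1.185921 = €64.33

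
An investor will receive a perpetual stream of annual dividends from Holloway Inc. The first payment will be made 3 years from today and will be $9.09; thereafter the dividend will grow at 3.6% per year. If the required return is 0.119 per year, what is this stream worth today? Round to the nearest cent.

$87.46

Value at end of year 2: C₁ / (r − g) = $9.09 / (0.119 − 0.036) = $109.5181
Discount to today: PV = $109.5181 / (1 + 0.119)^2 = $109.5181 / 1.252161 = $87.46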